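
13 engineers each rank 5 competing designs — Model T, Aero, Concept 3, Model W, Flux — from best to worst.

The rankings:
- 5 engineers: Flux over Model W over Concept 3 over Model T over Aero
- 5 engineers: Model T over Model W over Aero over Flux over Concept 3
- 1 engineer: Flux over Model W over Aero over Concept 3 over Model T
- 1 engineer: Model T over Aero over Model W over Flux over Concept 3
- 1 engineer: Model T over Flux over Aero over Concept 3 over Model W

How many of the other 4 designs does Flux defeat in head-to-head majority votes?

Flux against each rival (13 engineers):
Flux vs Model T: Model T, 7–6.
Flux vs Aero: Flux, 7–6.
Flux vs Concept 3: 13 to 0, Flux.
Flux–Model W: Flux 7–6.
Flux beats Aero, Concept 3, Model W; loses to Model T — 3 pairwise wins.

3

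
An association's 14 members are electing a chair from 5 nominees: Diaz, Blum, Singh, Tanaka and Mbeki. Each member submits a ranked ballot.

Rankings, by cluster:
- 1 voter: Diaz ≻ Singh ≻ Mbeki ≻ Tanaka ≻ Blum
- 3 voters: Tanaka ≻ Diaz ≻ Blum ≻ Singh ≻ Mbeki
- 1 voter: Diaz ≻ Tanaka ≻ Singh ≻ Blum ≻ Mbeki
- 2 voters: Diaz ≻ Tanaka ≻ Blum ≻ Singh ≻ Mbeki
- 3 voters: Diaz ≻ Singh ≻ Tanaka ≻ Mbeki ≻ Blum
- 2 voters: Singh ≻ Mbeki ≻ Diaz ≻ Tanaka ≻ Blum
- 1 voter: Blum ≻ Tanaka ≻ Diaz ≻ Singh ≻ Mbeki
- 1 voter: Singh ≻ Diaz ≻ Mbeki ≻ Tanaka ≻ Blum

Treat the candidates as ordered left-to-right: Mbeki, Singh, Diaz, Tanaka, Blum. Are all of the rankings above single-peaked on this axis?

yes

Axis positions: Mbeki=1, Singh=2, Diaz=3, Tanaka=4, Blum=5.
Cluster 1 (peak Diaz at position 3): ranking walks positions 3-2-1-4-5, expanding outward from the peak — single-peaked.
Cluster 2 (peak Tanaka at position 4): ranking walks positions 4-3-5-2-1, expanding outward from the peak — single-peaked.
Cluster 3 (peak Diaz at position 3): ranking walks positions 3-4-2-5-1, expanding outward from the peak — single-peaked.
Cluster 4 (peak Diaz at position 3): ranking walks positions 3-4-5-2-1, expanding outward from the peak — single-peaked.
Cluster 5 (peak Diaz at position 3): ranking walks positions 3-2-4-1-5, expanding outward from the peak — single-peaked.
Cluster 6 (peak Singh at position 2): ranking walks positions 2-1-3-4-5, expanding outward from the peak — single-peaked.
Cluster 7 (peak Blum at position 5): ranking walks positions 5-4-3-2-1, expanding outward from the peak — single-peaked.
Cluster 8 (peak Singh at position 2): ranking walks positions 2-3-1-4-5, expanding outward from the peak — single-peaked.
Every ranking is single-peaked on this axis.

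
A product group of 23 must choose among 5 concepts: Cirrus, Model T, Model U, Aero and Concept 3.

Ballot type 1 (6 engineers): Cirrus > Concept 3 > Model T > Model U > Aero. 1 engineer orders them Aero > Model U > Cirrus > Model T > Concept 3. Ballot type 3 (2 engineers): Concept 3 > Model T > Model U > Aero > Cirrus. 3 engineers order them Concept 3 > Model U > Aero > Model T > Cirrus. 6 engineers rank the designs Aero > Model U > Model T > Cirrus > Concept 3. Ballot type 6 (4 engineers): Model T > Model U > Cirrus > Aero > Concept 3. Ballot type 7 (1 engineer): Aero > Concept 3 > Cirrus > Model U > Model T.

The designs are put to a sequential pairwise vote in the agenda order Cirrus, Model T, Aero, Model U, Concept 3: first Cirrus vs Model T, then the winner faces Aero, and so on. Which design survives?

Concept 3

Round 1: Cirrus vs Model T — 8–15, Model T advances.
Round 2: Model T vs Aero — 12–11, Model T advances.
Round 3: Model T vs Model U — 12–11, Model T advances.
Round 4: Model T vs Concept 3 — 11–12, Concept 3 advances.
Concept 3 survives the agenda.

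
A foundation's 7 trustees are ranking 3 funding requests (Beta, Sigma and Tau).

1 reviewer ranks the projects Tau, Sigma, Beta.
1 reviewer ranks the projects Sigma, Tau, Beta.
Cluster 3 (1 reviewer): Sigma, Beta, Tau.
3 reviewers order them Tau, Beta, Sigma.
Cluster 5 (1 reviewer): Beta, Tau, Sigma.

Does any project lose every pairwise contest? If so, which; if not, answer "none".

Pairwise majorities:
Beta vs Sigma: Beta preferred on 3+1 = 4 ballots; Beta wins 4–3.
Beta vs Tau: 1+1 = 2 for Beta, 5 for Tau — Tau by 5–2.
Sigma vs Tau: Tau, 5–2.
Sigma is beaten in every head-to-head and is the Condorcet loser.

Sigma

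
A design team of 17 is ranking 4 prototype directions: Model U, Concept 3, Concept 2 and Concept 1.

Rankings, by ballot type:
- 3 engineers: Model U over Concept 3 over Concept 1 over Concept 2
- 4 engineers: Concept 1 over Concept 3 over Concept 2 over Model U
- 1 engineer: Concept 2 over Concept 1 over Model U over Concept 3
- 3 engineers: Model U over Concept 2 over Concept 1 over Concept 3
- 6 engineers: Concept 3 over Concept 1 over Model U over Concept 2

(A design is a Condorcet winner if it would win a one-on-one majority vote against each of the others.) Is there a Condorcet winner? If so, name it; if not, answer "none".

Concept 3

Head-to-head results (17 engineers):
Model U–Concept 3: Concept 3 10–7.
Model U vs Concept 2: Model U wins 12–5.
Model U vs Concept 1: Concept 1, 11–6.
Concept 3 vs Concept 2: Concept 3, 13–4.
Concept 3–Concept 1: Concept 3 9–8.
Concept 2 vs Concept 1: Concept 1 wins 13–4.
Only Concept 3 has no losses; Concept 3 is the Condorcet winner.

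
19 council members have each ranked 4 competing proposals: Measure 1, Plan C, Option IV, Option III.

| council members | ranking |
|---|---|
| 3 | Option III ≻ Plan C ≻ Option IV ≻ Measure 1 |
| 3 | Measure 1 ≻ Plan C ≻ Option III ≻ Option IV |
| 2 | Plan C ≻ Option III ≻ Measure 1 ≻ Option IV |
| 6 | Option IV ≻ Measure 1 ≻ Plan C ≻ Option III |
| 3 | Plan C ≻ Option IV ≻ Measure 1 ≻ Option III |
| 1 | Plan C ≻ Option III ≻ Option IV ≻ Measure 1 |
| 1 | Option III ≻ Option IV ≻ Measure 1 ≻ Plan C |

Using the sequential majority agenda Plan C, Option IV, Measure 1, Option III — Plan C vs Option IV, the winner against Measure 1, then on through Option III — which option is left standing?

Measure 1

Round 1: Plan C vs Option IV — 12–7, Plan C advances.
Round 2: Plan C vs Measure 1 — 9–10, Measure 1 advances.
Round 3: Measure 1 vs Option III — 12–7, Measure 1 advances.
Measure 1 survives the agenda.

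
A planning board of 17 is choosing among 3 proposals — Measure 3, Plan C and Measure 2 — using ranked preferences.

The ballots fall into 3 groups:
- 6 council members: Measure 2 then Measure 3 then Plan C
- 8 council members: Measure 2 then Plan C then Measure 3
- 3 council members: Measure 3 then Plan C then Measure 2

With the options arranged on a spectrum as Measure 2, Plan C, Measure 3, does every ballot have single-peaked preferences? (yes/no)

no

Axis positions: Measure 2=1, Plan C=2, Measure 3=3.
Group 1: ranking walks positions 1-3-2; Measure 3 is ranked above Plan C even though Plan C lies between Measure 3 and the peak Measure 2 on the axis — preferences dip and rise again. Not single-peaked.
Group 2 (peak Measure 2 at position 1): ranking walks positions 1-2-3, expanding outward from the peak — single-peaked.
Group 3 (peak Measure 3 at position 3): ranking walks positions 3-2-1, expanding outward from the peak — single-peaked.
Group 1 violates single-peakedness, so the profile is not single-peaked on this axis.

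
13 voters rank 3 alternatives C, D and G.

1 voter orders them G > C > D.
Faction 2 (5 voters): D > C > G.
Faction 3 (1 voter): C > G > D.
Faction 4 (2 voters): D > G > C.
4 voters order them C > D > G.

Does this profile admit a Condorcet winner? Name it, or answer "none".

Check each pair by majority over 13 ballots:
C vs D: D, 7–6.
C–G: C 10–3.
D vs G: D wins 11–2.
D defeats every rival head-to-head and is the Condorcet winner.

D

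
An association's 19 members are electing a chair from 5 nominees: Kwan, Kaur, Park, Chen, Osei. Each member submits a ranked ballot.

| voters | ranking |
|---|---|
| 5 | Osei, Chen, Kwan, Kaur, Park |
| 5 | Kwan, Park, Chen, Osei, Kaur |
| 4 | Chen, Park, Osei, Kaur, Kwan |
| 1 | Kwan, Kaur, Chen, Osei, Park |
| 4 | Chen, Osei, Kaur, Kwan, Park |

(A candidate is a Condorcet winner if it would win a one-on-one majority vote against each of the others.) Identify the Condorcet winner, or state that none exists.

Pairwise majorities:
Kwan–Kaur: Kwan 11–8.
Kwan–Park: Kwan 15–4.
Kwan vs Chen: 5+1 = 6 for Kwan, 13 for Chen — Chen by 13–6.
Kwan vs Osei: Kwan is ranked higher on 5+1 = 6 ballots, Osei on 13. Osei wins 13–6.
Kaur vs Park: Kaur wins 10–9.
Kaur–Chen: Chen 18–1.
Kaur–Osei: Osei 18–1.
Park vs Chen: Chen wins 14–5.
Park vs Osei: 5+4 = 9 for Park, 10 for Osei — Osei by 10–9.
Chen–Osei: Chen 14–5.
Chen wins every pairwise contest, so Chen is the Condorcet winner.

Chen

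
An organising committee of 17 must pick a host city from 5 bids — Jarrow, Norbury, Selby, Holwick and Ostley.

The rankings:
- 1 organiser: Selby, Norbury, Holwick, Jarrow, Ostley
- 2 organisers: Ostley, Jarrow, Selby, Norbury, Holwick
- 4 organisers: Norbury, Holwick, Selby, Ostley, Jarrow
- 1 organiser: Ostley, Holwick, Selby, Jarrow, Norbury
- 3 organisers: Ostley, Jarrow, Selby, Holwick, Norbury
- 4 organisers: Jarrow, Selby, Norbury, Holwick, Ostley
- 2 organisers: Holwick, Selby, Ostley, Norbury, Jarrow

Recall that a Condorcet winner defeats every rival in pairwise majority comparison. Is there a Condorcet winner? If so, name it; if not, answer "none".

Pairwise majorities:
Jarrow vs Norbury: 2+1+3+4 = 10 for Jarrow, 7 for Norbury — Jarrow by 10–7.
Jarrow vs Selby: Jarrow is ranked higher on 2+3+4 = 9 ballots, Selby on 8. Jarrow wins 9–8.
Jarrow vs Holwick: 2+3+4 = 9 for Jarrow, 8 for Holwick — Jarrow by 9–8.
Jarrow vs Ostley: 1+4 = 5 for Jarrow, 12 for Ostley — Ostley by 12–5.
Norbury vs Selby: Norbury is ranked higher on 4 ballots, Selby on 13. Selby wins 13–4.
Norbury vs Holwick: 11 to 6, Norbury.
Norbury vs Ostley: Norbury is ranked higher on 1+4+4 = 9 ballots, Ostley on 8. Norbury wins 9–8.
Selby vs Holwick: Selby preferred on 1+2+3+4 = 10 ballots; Selby wins 10–7.
Selby vs Ostley: Selby is ranked higher on 1+4+4+2 = 11 ballots, Ostley on 6. Selby wins 11–6.
Holwick vs Ostley: Holwick preferred on 1+4+4+2 = 11 ballots; Holwick wins 11–6.
Each city drops at least one matchup (Jarrow loses to Ostley; Norbury loses to Jarrow; Selby loses to Jarrow; Holwick loses to Jarrow; Ostley loses to Norbury); the cycle Jarrow beats Norbury beats Ostley beats Jarrow rules out a Condorcet winner.

none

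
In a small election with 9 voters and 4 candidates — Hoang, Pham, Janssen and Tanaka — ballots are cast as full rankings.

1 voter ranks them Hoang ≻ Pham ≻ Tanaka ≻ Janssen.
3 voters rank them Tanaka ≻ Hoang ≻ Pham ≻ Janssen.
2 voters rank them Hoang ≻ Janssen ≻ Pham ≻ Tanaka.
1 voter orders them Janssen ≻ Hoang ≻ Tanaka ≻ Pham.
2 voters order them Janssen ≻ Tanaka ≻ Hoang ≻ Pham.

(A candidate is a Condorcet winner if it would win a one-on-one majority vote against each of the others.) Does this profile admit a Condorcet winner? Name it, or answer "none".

Pairwise majorities:
Hoang vs Pham: 9 to 0, Hoang.
Hoang vs Janssen: Hoang is ranked higher on 1+3+2 = 6 ballots, Janssen on 3. Hoang wins 6–3.
Hoang vs Tanaka: 1+2+1 = 4 for Hoang, 5 for Tanaka — Tanaka by 5–4.
Pham vs Janssen: Pham is ranked higher on 1+3 = 4 ballots, Janssen on 5. Janssen wins 5–4.
Pham vs Tanaka: Pham preferred on 1+2 = 3 ballots; Tanaka wins 6–3.
Janssen vs Tanaka: 2+1+2 = 5 for Janssen, 4 for Tanaka — Janssen by 5–4.
No candidate is unbeaten: Hoang loses to Tanaka; Pham loses to Hoang; Janssen loses to Hoang; Tanaka loses to Janssen. In particular Hoang beats Janssen beats Tanaka beats Hoang is a majority cycle — no Condorcet winner exists.

none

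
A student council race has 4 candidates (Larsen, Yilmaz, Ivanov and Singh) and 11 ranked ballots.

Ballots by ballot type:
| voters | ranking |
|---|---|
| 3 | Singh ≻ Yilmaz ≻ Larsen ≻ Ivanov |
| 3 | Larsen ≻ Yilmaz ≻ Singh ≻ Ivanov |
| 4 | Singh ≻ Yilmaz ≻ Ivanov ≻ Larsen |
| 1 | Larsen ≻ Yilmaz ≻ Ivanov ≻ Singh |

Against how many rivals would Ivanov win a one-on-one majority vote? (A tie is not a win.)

0

Ivanov against each rival (11 voters):
Ivanov vs Larsen: Ivanov is ranked higher on 4 ballots, Larsen on 7. Larsen wins 7–4.
Ivanov–Yilmaz: Yilmaz 11–0.
Ivanov vs Singh: Singh wins 10–1.
Ivanov beats no one; loses to Larsen, Yilmaz, Singh — 0 pairwise wins.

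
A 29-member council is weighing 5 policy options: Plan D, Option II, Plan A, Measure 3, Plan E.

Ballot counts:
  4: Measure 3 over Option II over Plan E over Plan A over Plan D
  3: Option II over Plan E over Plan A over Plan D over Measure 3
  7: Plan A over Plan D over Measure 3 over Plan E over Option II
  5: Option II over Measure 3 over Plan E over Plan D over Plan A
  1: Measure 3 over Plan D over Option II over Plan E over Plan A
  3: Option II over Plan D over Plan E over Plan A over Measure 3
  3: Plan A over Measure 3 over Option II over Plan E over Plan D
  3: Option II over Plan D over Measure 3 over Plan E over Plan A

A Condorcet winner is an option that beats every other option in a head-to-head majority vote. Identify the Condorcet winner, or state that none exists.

none

Pairwise majorities:
Plan D vs Option II: Plan D preferred on 7+1 = 8 ballots; Option II wins 21–8.
Plan D vs Plan A: Plan A, 17–12.
Plan D–Measure 3: Plan D 16–13.
Plan D vs Plan E: 7+1+3+3 = 14 for Plan D, 15 for Plan E — Plan E by 15–14.
Option II vs Plan A: Option II preferred on 4+3+5+1+3+3 = 19 ballots; Option II wins 19–10.
Option II vs Measure 3: Measure 3 wins 15–14.
Option II vs Plan E: Option II, 22–7.
Plan A vs Measure 3: 3+7+3+3 = 16 for Plan A, 13 for Measure 3 — Plan A by 16–13.
Plan A–Plan E: Plan E 19–10.
Measure 3 vs Plan E: 4+7+5+1+3+3 = 23 for Measure 3, 6 for Plan E — Measure 3 by 23–6.
Every option loses at least once (Plan D loses to Option II; Option II loses to Measure 3; Plan A loses to Option II; Measure 3 loses to Plan D; Plan E loses to Option II). The majority relation contains the cycle Plan D → Measure 3 → Option II → Plan D, so there is no Condorcet winner.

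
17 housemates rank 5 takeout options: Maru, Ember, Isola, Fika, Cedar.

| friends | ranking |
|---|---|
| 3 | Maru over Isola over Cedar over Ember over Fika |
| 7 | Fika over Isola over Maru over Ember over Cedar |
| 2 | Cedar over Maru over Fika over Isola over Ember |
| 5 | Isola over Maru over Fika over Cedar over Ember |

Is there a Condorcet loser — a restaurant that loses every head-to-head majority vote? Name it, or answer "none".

Pairwise majorities:
Maru–Ember: Maru 17–0.
Maru vs Isola: Isola wins 12–5.
Maru vs Fika: Maru, 10–7.
Maru vs Cedar: Maru, 15–2.
Ember vs Isola: Isola, 17–0.
Ember vs Fika: Ember preferred on 3 ballots; Fika wins 14–3.
Ember vs Cedar: 7 to 10, Cedar.
Isola vs Fika: Fika, 9–8.
Isola vs Cedar: Isola preferred on 3+7+5 = 15 ballots; Isola wins 15–2.
Fika vs Cedar: Fika, 12–5.
Ember loses to every other restaurant — it is the Condorcet loser.

Ember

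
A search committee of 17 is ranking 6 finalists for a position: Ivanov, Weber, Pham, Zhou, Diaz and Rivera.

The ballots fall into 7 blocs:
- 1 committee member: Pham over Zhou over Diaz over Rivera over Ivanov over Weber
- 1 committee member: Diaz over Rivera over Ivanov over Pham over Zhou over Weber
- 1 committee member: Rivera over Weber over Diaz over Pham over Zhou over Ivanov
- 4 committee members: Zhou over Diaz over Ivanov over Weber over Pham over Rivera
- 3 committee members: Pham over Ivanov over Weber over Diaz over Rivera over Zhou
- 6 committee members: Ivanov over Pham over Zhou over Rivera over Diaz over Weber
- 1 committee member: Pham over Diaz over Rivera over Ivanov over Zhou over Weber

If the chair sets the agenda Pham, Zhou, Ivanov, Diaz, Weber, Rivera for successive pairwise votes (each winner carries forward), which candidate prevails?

Ivanov

Round 1: Pham vs Zhou — 13–4, Pham advances.
Round 2: Pham vs Ivanov — 6–11, Ivanov advances.
Round 3: Ivanov vs Diaz — 9–8, Ivanov advances.
Round 4: Ivanov vs Weber — 16–1, Ivanov advances.
Round 5: Ivanov vs Rivera — 13–4, Ivanov advances.
Ivanov survives the agenda.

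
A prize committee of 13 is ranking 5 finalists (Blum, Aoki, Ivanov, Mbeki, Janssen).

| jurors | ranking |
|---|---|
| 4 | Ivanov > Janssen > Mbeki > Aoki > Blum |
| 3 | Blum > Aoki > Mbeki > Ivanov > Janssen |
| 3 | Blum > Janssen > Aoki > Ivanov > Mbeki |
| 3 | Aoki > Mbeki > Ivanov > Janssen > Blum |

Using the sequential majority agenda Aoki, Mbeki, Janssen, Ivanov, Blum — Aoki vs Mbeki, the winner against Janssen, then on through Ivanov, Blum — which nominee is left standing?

Ivanov

Round 1: Aoki vs Mbeki — 9–4, Aoki advances.
Round 2: Aoki vs Janssen — 6–7, Janssen advances.
Round 3: Janssen vs Ivanov — 3–10, Ivanov advances.
Round 4: Ivanov vs Blum — 7–6, Ivanov advances.
Ivanov survives the agenda.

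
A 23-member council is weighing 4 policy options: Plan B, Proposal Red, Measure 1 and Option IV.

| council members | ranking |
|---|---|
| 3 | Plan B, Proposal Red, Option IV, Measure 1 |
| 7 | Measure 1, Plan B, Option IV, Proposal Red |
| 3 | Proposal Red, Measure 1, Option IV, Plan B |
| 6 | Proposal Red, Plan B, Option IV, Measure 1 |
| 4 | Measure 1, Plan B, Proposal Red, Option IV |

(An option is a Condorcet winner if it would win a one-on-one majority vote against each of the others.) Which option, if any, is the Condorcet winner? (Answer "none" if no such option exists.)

none

Check each pair by majority over 23 ballots:
Plan B vs Proposal Red: Plan B is ranked higher on 3+7+4 = 14 ballots, Proposal Red on 9. Plan B wins 14–9.
Plan B vs Measure 1: 3+6 = 9 for Plan B, 14 for Measure 1 — Measure 1 by 14–9.
Plan B vs Option IV: 3+7+6+4 = 20 for Plan B, 3 for Option IV — Plan B by 20–3.
Proposal Red vs Measure 1: 3+3+6 = 12 for Proposal Red, 11 for Measure 1 — Proposal Red by 12–11.
Proposal Red vs Option IV: 3+3+6+4 = 16 for Proposal Red, 7 for Option IV — Proposal Red by 16–7.
Measure 1 vs Option IV: Measure 1 is ranked higher on 7+3+4 = 14 ballots, Option IV on 9. Measure 1 wins 14–9.
Each option drops at least one matchup (Plan B loses to Measure 1; Proposal Red loses to Plan B; Measure 1 loses to Proposal Red; Option IV loses to Plan B); the cycle Plan B → Proposal Red → Measure 1 → Plan B rules out a Condorcet winner.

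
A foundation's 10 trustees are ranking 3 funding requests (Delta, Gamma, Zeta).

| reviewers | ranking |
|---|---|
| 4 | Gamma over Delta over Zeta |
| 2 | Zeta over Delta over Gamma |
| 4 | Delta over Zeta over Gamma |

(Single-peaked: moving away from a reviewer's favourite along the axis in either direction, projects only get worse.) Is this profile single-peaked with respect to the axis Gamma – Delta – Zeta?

Axis positions: Gamma=1, Delta=2, Zeta=3.
Type 1 (peak Gamma at position 1): ranking walks positions 1-2-3, expanding outward from the peak — single-peaked.
Type 2 (peak Zeta at position 3): ranking walks positions 3-2-1, expanding outward from the peak — single-peaked.
Type 3 (peak Delta at position 2): ranking walks positions 2-3-1, expanding outward from the peak — single-peaked.
Every ranking is single-peaked on this axis.

yes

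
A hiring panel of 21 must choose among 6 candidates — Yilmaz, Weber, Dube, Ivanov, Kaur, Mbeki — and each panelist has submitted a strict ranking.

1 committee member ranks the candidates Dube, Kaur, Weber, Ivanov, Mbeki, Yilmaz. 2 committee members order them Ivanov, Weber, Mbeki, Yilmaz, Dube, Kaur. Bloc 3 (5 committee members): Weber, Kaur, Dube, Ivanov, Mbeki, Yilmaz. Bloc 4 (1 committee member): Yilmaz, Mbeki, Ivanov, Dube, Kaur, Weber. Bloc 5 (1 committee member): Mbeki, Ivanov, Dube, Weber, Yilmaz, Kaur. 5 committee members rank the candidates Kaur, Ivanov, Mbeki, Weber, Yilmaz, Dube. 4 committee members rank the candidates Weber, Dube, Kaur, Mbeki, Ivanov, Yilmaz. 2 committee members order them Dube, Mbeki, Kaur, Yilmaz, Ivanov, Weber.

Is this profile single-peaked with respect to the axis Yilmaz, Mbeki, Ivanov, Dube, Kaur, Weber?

Axis positions: Yilmaz=1, Mbeki=2, Ivanov=3, Dube=4, Kaur=5, Weber=6.
Bloc 1 (peak Dube at position 4): ranking walks positions 4-5-6-3-2-1, expanding outward from the peak — single-peaked.
Bloc 2: ranking walks positions 3-6-2-1-4-5; Weber is ranked above Dube even though Dube lies between Weber and the peak Ivanov on the axis — preferences dip and rise again. Not single-peaked.
Bloc 3 (peak Weber at position 6): ranking walks positions 6-5-4-3-2-1, expanding outward from the peak — single-peaked.
Bloc 4 (peak Yilmaz at position 1): ranking walks positions 1-2-3-4-5-6, expanding outward from the peak — single-peaked.
Bloc 5: ranking walks positions 2-3-4-6-1-5; Weber is ranked above Kaur even though Kaur lies between Weber and the peak Mbeki on the axis — preferences dip and rise again. Not single-peaked.
Bloc 6: ranking walks positions 5-3-2-6-1-4; Ivanov is ranked above Dube even though Dube lies between Ivanov and the peak Kaur on the axis — preferences dip and rise again. Not single-peaked.
Bloc 7: ranking walks positions 6-4-5-2-3-1; Dube is ranked above Kaur even though Kaur lies between Dube and the peak Weber on the axis — preferences dip and rise again. Not single-peaked.
Bloc 8: ranking walks positions 4-2-5-1-3-6; Mbeki is ranked above Ivanov even though Ivanov lies between Mbeki and the peak Dube on the axis — preferences dip and rise again. Not single-peaked.
Bloc 2 violates single-peakedness, so the profile is not single-peaked on this axis.

no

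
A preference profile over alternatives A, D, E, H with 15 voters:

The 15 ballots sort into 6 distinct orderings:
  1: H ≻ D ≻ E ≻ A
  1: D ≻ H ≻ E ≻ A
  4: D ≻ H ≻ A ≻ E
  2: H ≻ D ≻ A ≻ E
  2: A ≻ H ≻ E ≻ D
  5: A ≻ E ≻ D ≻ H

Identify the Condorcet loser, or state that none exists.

Pairwise majorities:
A vs D: D, 8–7.
A vs E: A, 13–2.
A vs H: 7 to 8, H.
D vs E: D wins 8–7.
D–H: D 10–5.
E vs H: H, 10–5.
E loses to every other alternative — it is the Condorcet loser.

E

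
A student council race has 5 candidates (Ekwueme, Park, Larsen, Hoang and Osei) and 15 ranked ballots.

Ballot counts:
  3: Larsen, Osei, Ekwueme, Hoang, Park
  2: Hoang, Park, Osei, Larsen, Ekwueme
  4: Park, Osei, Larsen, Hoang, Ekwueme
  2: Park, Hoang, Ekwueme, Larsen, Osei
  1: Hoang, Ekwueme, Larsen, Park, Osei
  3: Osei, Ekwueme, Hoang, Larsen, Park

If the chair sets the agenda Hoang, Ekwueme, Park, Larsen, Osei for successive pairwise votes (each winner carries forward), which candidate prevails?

Osei

Round 1: Hoang vs Ekwueme — 9–6, Hoang advances.
Round 2: Hoang vs Park — 9–6, Hoang advances.
Round 3: Hoang vs Larsen — 8–7, Hoang advances.
Round 4: Hoang vs Osei — 5–10, Osei advances.
The agenda winner is Osei.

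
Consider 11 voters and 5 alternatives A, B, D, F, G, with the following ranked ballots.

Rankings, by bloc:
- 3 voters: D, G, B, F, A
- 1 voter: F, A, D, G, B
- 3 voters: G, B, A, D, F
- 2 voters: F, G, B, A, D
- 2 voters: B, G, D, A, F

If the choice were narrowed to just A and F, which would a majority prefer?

Ballots ranking A above F: 3 + 2 = 5.
Ballots ranking F above A: 11 − 5 = 6.
F wins the head-to-head 6–5.

F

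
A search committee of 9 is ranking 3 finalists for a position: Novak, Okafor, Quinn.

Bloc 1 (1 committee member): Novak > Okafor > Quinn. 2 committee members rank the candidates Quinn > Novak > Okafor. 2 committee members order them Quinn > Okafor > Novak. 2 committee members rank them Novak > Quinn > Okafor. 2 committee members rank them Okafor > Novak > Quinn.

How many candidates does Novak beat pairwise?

Novak against each rival (9 committee members):
Novak vs Okafor: 1+2+2 = 5 for Novak, 4 for Okafor — Novak by 5–4.
Novak vs Quinn: Novak, 5–4.
Novak beats Okafor, Quinn — 2 pairwise wins.

2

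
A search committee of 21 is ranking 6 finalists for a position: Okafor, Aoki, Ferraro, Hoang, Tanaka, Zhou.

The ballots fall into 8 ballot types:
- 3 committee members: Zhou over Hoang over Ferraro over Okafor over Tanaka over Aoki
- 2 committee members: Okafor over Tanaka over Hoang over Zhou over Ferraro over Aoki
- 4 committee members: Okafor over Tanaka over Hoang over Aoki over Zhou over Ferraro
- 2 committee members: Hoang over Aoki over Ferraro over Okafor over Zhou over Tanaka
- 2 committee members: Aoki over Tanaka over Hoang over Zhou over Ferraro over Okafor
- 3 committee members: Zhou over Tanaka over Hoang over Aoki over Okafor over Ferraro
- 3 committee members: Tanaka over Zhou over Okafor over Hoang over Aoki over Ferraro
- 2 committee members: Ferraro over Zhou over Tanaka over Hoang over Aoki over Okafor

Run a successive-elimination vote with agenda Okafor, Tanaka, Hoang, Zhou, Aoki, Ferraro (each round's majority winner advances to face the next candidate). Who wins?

Round 1: Okafor vs Tanaka — 11–10, Okafor advances.
Round 2: Okafor vs Hoang — 9–12, Hoang advances.
Round 3: Hoang vs Zhou — 10–11, Zhou advances.
Round 4: Zhou vs Aoki — 13–8, Zhou advances.
Round 5: Zhou vs Ferraro — 17–4, Zhou advances.
The agenda winner is Zhou.

Zhou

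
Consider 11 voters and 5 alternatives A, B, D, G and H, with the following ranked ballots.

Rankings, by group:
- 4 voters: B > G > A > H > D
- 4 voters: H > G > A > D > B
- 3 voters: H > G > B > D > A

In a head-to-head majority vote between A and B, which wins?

Ballots ranking A above B: 4.
Ballots ranking B above A: 11 − 4 = 7.
B wins the head-to-head 7–4.

B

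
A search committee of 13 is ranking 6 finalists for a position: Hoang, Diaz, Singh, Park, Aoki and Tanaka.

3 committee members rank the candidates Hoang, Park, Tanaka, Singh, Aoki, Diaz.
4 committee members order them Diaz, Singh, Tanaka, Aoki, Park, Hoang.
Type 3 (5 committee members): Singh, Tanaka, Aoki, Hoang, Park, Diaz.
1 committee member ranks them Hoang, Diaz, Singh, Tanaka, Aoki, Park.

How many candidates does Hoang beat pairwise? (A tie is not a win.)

Hoang against each rival (13 committee members):
Hoang vs Diaz: Hoang wins 9–4.
Hoang vs Singh: Hoang is ranked higher on 3+1 = 4 ballots, Singh on 9. Singh wins 9–4.
Hoang–Park: Hoang 9–4.
Hoang vs Aoki: Hoang is ranked higher on 3+1 = 4 ballots, Aoki on 9. Aoki wins 9–4.
Hoang vs Tanaka: 4 to 9, Tanaka.
Hoang beats Diaz, Park; loses to Singh, Aoki, Tanaka — 2 pairwise wins.

2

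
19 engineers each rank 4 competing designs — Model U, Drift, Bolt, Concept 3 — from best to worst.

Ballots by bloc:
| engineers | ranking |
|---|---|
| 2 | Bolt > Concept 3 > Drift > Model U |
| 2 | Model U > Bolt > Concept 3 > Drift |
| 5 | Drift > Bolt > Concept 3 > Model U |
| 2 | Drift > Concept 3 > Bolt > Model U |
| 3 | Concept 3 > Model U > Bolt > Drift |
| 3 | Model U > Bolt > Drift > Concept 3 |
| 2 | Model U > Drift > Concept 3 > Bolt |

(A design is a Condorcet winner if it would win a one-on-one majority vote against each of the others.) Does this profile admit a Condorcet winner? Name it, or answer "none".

Head-to-head results (19 engineers):
Model U vs Drift: Model U wins 10–9.
Model U vs Bolt: Model U wins 10–9.
Model U–Concept 3: Concept 3 12–7.
Drift–Bolt: Bolt 10–9.
Drift–Concept 3: Drift 12–7.
Bolt–Concept 3: Bolt 12–7.
Every design loses at least once (Model U loses to Concept 3; Drift loses to Model U; Bolt loses to Model U; Concept 3 loses to Drift). The majority relation contains the cycle Model U → Drift → Concept 3 → Model U, so there is no Condorcet winner.

none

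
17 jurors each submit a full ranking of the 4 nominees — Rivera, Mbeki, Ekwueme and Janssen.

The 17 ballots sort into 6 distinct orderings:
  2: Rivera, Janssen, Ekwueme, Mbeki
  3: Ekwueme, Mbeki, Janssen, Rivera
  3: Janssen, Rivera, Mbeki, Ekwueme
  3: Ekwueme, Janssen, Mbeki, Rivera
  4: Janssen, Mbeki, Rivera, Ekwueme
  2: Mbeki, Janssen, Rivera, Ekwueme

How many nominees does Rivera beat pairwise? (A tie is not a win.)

Rivera against each rival (17 jurors):
Rivera vs Mbeki: Mbeki, 12–5.
Rivera–Ekwueme: Rivera 11–6.
Rivera vs Janssen: Rivera is ranked higher on 2 ballots, Janssen on 15. Janssen wins 15–2.
Rivera beats Ekwueme; loses to Mbeki, Janssen — 1 pairwise win.

1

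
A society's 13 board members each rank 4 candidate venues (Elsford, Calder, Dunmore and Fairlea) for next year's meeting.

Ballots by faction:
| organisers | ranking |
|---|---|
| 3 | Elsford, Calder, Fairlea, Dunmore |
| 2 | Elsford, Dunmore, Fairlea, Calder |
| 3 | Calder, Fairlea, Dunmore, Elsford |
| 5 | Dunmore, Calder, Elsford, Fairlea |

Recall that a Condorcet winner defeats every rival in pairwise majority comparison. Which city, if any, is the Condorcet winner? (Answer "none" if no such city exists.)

Head-to-head results (13 organisers):
Elsford vs Calder: Elsford preferred on 3+2 = 5 ballots; Calder wins 8–5.
Elsford vs Dunmore: Elsford is ranked higher on 3+2 = 5 ballots, Dunmore on 8. Dunmore wins 8–5.
Elsford–Fairlea: Elsford 10–3.
Calder vs Dunmore: Dunmore wins 7–6.
Calder vs Fairlea: Calder, 11–2.
Dunmore vs Fairlea: Dunmore preferred on 2+5 = 7 ballots; Dunmore wins 7–6.
Dunmore wins every pairwise contest, so Dunmore is the Condorcet winner.

Dunmore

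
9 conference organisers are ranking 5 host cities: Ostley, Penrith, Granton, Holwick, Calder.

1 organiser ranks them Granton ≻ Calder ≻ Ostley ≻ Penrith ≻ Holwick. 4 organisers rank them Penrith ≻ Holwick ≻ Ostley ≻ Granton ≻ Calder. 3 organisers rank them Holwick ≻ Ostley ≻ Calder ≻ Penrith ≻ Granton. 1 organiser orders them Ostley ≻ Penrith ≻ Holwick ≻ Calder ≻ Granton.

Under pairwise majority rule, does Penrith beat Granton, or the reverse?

Penrith

Ballots ranking Penrith above Granton: 4 + 3 + 1 = 8.
Ballots ranking Granton above Penrith: 9 − 8 = 1.
Penrith wins the head-to-head 8–1.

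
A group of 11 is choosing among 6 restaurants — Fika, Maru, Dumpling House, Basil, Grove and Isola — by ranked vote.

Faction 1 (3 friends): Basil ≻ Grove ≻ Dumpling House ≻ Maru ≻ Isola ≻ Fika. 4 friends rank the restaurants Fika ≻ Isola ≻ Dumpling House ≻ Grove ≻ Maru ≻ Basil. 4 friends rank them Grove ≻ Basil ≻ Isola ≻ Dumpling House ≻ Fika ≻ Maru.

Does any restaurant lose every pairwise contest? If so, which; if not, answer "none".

Head-to-head results (11 friends):
Fika–Maru: Fika 8–3.
Fika vs Dumpling House: 4 for Fika, 7 for Dumpling House — Dumpling House by 7–4.
Fika vs Basil: Fika is ranked higher on 4 ballots, Basil on 7. Basil wins 7–4.
Fika–Grove: Grove 7–4.
Fika vs Isola: 4 for Fika, 7 for Isola — Isola by 7–4.
Maru vs Dumpling House: Dumpling House wins 11–0.
Maru–Basil: Basil 7–4.
Maru–Grove: Grove 11–0.
Maru vs Isola: Maru is ranked higher on 3 ballots, Isola on 8. Isola wins 8–3.
Dumpling House vs Basil: Dumpling House is ranked higher on 4 ballots, Basil on 7. Basil wins 7–4.
Dumpling House vs Grove: Grove, 7–4.
Dumpling House vs Isola: Isola wins 8–3.
Basil vs Grove: 3 to 8, Grove.
Basil vs Isola: Basil preferred on 3+4 = 7 ballots; Basil wins 7–4.
Grove–Isola: Grove 7–4.
Maru loses to every other restaurant — it is the Condorcet loser.

Maru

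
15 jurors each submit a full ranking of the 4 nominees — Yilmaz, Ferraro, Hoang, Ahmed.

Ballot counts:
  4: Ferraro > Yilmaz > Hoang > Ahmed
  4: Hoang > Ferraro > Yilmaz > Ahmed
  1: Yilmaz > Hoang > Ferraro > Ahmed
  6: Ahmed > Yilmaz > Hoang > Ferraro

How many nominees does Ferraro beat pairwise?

2

Ferraro against each rival (15 jurors):
Ferraro vs Yilmaz: 4+4 = 8 for Ferraro, 7 for Yilmaz — Ferraro by 8–7.
Ferraro vs Hoang: 4 to 11, Hoang.
Ferraro vs Ahmed: Ferraro preferred on 4+4+1 = 9 ballots; Ferraro wins 9–6.
Ferraro beats Yilmaz, Ahmed; loses to Hoang — 2 pairwise wins.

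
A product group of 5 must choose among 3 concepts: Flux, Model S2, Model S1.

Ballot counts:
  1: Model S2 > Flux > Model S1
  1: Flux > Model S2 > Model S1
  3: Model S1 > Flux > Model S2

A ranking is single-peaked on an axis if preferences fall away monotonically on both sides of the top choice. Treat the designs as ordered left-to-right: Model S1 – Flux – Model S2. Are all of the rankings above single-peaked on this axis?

Axis positions: Model S1=1, Flux=2, Model S2=3.
Bloc 1 (peak Model S2 at position 3): ranking walks positions 3-2-1, expanding outward from the peak — single-peaked.
Bloc 2 (peak Flux at position 2): ranking walks positions 2-3-1, expanding outward from the peak — single-peaked.
Bloc 3 (peak Model S1 at position 1): ranking walks positions 1-2-3, expanding outward from the peak — single-peaked.
Every ranking is single-peaked on this axis.

yes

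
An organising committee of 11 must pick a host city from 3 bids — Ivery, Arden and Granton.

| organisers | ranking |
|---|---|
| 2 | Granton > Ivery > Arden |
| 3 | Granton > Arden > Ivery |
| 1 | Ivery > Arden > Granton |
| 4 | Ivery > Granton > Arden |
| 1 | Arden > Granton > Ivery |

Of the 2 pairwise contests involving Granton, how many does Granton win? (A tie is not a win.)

2

Granton against each rival (11 organisers):
Granton vs Ivery: 2+3+1 = 6 for Granton, 5 for Ivery — Granton by 6–5.
Granton vs Arden: 9 to 2, Granton.
Granton beats Ivery, Arden — 2 pairwise wins.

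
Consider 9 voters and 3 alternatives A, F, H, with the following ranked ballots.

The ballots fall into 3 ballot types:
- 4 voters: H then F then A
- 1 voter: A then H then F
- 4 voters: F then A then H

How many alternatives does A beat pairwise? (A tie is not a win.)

1

A against each rival (9 voters):
A–F: F 8–1.
A vs H: A, 5–4.
A beats H; loses to F — 1 pairwise win.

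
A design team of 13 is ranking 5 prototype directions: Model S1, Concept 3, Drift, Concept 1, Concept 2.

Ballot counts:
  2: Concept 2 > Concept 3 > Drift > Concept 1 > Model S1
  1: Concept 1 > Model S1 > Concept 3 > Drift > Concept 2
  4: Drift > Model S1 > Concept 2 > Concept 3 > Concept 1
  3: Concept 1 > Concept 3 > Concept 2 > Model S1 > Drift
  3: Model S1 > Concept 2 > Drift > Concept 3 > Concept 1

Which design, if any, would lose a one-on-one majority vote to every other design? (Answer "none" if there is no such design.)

Concept 1

Head-to-head results (13 engineers):
Model S1 vs Concept 3: 1+4+3 = 8 for Model S1, 5 for Concept 3 — Model S1 by 8–5.
Model S1 vs Drift: Model S1, 7–6.
Model S1 vs Concept 1: Model S1, 7–6.
Model S1 vs Concept 2: Model S1 preferred on 1+4+3 = 8 ballots; Model S1 wins 8–5.
Concept 3 vs Drift: 2+1+3 = 6 for Concept 3, 7 for Drift — Drift by 7–6.
Concept 3 vs Concept 1: Concept 3, 9–4.
Concept 3 vs Concept 2: Concept 2, 9–4.
Drift vs Concept 1: Drift is ranked higher on 2+4+3 = 9 ballots, Concept 1 on 4. Drift wins 9–4.
Drift vs Concept 2: 1+4 = 5 for Drift, 8 for Concept 2 — Concept 2 by 8–5.
Concept 1 vs Concept 2: Concept 1 preferred on 1+3 = 4 ballots; Concept 2 wins 9–4.
Concept 1 is beaten in every head-to-head and is the Condorcet loser.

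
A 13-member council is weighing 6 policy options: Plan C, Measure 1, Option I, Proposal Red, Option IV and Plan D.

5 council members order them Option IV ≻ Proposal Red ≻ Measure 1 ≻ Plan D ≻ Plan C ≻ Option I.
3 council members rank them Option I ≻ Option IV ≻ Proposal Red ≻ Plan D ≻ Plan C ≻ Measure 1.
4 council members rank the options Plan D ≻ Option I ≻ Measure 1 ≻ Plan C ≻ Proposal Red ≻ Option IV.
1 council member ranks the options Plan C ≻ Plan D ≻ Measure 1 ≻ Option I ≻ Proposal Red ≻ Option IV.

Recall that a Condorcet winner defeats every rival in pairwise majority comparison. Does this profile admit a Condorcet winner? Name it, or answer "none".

Head-to-head results (13 council members):
Plan C vs Measure 1: Measure 1, 9–4.
Plan C vs Option I: Plan C is ranked higher on 5+1 = 6 ballots, Option I on 7. Option I wins 7–6.
Plan C–Proposal Red: Proposal Red 8–5.
Plan C vs Option IV: Option IV, 8–5.
Plan C vs Plan D: Plan C is ranked higher on 1 ballot, Plan D on 12. Plan D wins 12–1.
Measure 1 vs Option I: Option I, 7–6.
Measure 1 vs Proposal Red: 5 to 8, Proposal Red.
Measure 1–Option IV: Option IV 8–5.
Measure 1 vs Plan D: 5 to 8, Plan D.
Option I–Proposal Red: Option I 8–5.
Option I vs Option IV: 8 to 5, Option I.
Option I vs Plan D: Option I preferred on 3 ballots; Plan D wins 10–3.
Proposal Red vs Option IV: Proposal Red is ranked higher on 4+1 = 5 ballots, Option IV on 8. Option IV wins 8–5.
Proposal Red vs Plan D: Proposal Red wins 8–5.
Option IV vs Plan D: 8 to 5, Option IV.
No option is unbeaten: Plan C loses to Measure 1; Measure 1 loses to Option I; Option I loses to Plan D; Proposal Red loses to Option I; Option IV loses to Option I; Plan D loses to Proposal Red. In particular Option I beats Proposal Red beats Plan D beats Option I is a majority cycle — no Condorcet winner exists.

none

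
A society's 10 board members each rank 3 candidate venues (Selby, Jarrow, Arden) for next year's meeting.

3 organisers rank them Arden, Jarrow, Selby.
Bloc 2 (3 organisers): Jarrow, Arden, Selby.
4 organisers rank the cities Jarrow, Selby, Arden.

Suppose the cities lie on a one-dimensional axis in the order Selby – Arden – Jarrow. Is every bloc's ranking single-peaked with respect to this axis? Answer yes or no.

no

Axis positions: Selby=1, Arden=2, Jarrow=3.
Bloc 1 (peak Arden at position 2): ranking walks positions 2-3-1, expanding outward from the peak — single-peaked.
Bloc 2 (peak Jarrow at position 3): ranking walks positions 3-2-1, expanding outward from the peak — single-peaked.
Bloc 3: ranking walks positions 3-1-2; Selby is ranked above Arden even though Arden lies between Selby and the peak Jarrow on the axis — preferences dip and rise again. Not single-peaked.
Bloc 3 violates single-peakedness, so the profile is not single-peaked on this axis.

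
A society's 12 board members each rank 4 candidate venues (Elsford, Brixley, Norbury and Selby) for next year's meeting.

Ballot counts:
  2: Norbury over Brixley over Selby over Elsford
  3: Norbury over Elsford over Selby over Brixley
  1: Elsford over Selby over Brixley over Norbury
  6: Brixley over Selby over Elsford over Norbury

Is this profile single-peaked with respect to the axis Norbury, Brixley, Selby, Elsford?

no

Axis positions: Norbury=1, Brixley=2, Selby=3, Elsford=4.
Ballot type 1 (peak Norbury at position 1): ranking walks positions 1-2-3-4, expanding outward from the peak — single-peaked.
Ballot type 2: ranking walks positions 1-4-3-2; Elsford is ranked above Brixley even though Brixley lies between Elsford and the peak Norbury on the axis — preferences dip and rise again. Not single-peaked.
Ballot type 3 (peak Elsford at position 4): ranking walks positions 4-3-2-1, expanding outward from the peak — single-peaked.
Ballot type 4 (peak Brixley at position 2): ranking walks positions 2-3-4-1, expanding outward from the peak — single-peaked.
Ballot type 2 violates single-peakedness, so the profile is not single-peaked on this axis.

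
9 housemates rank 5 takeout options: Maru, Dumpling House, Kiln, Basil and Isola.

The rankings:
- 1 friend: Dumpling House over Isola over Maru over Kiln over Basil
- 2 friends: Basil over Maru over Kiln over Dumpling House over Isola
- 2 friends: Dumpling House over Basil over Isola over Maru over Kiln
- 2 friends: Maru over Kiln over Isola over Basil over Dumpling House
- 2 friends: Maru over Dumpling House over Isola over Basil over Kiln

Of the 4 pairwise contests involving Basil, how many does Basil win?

1

Basil against each rival (9 friends):
Basil vs Maru: 4 to 5, Maru.
Basil vs Dumpling House: Dumpling House wins 5–4.
Basil vs Kiln: Basil wins 6–3.
Basil vs Isola: 4 to 5, Isola.
Basil beats Kiln; loses to Maru, Dumpling House, Isola — 1 pairwise win.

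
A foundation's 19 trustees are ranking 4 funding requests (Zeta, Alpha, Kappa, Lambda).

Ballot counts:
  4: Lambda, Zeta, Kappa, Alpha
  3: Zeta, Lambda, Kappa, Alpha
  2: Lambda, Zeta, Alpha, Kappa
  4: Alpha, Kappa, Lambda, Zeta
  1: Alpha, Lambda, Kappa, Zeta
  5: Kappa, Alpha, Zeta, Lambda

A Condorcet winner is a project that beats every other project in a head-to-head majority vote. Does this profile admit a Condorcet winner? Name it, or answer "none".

Head-to-head results (19 reviewers):
Zeta vs Alpha: 9 to 10, Alpha.
Zeta vs Kappa: Zeta preferred on 4+3+2 = 9 ballots; Kappa wins 10–9.
Zeta vs Lambda: 3+5 = 8 for Zeta, 11 for Lambda — Lambda by 11–8.
Alpha vs Kappa: 2+4+1 = 7 for Alpha, 12 for Kappa — Kappa by 12–7.
Alpha vs Lambda: Alpha preferred on 4+1+5 = 10 ballots; Alpha wins 10–9.
Kappa vs Lambda: Kappa preferred on 4+5 = 9 ballots; Lambda wins 10–9.
No project is unbeaten: Zeta loses to Alpha; Alpha loses to Kappa; Kappa loses to Lambda; Lambda loses to Alpha. In particular Alpha beats Lambda beats Kappa beats Alpha is a majority cycle — no Condorcet winner exists.

none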